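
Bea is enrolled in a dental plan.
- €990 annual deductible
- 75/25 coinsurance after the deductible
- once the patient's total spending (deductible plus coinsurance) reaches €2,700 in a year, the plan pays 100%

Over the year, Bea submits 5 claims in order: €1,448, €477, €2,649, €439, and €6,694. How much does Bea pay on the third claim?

€662.25

Claim 1 (€1,448): deductible takes €990, €458 remains; patient's 25% is €114.50. Cost to patient: €1,104.50. OOP to date €1,104.50.
Claim 2 (€477): 25% coinsurance on €477 = €119.25. Cost to patient: €119.25. OOP to date €1,223.75.
Claim 3 (€2,649): deductible already satisfied, so patient's share is 25% × €2,649 = €662.25. Patient owes €662.25 (running OOP €1,886).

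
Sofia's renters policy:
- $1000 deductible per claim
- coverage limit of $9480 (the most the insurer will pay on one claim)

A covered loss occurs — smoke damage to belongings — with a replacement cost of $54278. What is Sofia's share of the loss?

After the deductible, $54278 − $1000 = $53278 remains.
$53278 exceeds the $9480 limit, so the insurer pays the limit: $9480.
The tenant bears the rest of the original loss: $54278 − $9480 = $44798.

$44798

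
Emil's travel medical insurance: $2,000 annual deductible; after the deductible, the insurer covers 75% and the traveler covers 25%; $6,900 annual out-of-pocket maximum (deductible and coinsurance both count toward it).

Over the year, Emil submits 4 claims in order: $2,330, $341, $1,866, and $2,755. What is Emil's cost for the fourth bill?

$688.75

Claim 1 — $2,330: $2,000 to deductible, leaving $330; 25% of $330 = $82.50. Cost to traveler: $2,082.50. OOP to date $2,082.50.
Claim 2 — $341: 25% coinsurance on $341 = $85.25. Traveler pays $85.25; OOP now $2,167.75.
Claim 3 — $1,866: 25% coinsurance on $1,866 = $466.50. Traveler owes $466.50 (running OOP $2,634.25).
Claim 4 — $2,755: 25% coinsurance on $2,755 = $688.75. Cost to traveler: $688.75. OOP to date $3,323.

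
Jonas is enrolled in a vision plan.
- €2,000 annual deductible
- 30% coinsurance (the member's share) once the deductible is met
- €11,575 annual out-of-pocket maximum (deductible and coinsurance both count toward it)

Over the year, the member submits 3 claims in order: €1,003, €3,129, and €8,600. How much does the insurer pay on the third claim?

€6,020

Bill 1, €1,003: fully absorbed by the deductible. Member pays €1,003; OOP now €1,003. Plan pays €1,003 − €1,003 = €0.
Bill 2, €3,129: €997 to deductible, leaving €2,132; 30% of €2,132 = €639.60. Cost to member: €1,636.60. OOP to date €2,639.60. Insurer: €3,129 − €1,636.60 = €1,492.40.
Bill 3, €8,600: 30% coinsurance on €8,600 = €2,580. Cost to member: €2,580. OOP to date €5,219.60. Plan pays €8,600 − €2,580 = €6,020.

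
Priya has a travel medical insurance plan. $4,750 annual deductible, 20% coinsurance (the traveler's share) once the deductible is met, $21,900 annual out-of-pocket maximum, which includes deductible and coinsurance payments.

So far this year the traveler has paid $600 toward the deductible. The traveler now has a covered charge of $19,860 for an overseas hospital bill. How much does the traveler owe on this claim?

$7,292

Deductible still to meet: $4,750 − $600 = $4,150.
After the $4,150 deductible portion, $19,860 − $4,150 = $15,710 is subject to coinsurance.
Traveler's 20% share of $15,710 is $3,142.
So the traveler owes $4,150 + $3,142 = $7,292 before any cap.
Cumulative spending $600 + $7,292 = $7,892 stays under the $21,900 maximum.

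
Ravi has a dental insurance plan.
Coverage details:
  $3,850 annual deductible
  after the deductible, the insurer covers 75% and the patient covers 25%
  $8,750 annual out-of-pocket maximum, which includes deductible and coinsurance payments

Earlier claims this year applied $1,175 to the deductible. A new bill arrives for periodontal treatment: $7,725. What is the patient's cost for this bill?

Deductible still to meet: $3,850 − $1,175 = $2,675.
The remaining $5,050 (= $7,725 − $2,675) moves to coinsurance.
25% of $5,050 = $1,262.50 falls to the patient.
So the patient owes $2,675 + $1,262.50 = $3,937.50 before any cap.
Cumulative spending $1,175 + $3,937.50 = $5,112.50 stays under the $8,750 maximum.

$3,937.50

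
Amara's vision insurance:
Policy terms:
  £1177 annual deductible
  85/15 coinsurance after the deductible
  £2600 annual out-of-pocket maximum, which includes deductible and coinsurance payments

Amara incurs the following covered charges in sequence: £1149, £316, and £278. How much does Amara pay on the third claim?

Claim 1 — £1149: all of it applies to the deductible. Member owes £1149 (running OOP £1149).
Claim 2 — £316: £28 to deductible, leaving £288; 15% of £288 = £43.20. Cost to member: £71.20. OOP to date £1220.20.
Claim 3 — £278: deductible met; 15% of £278 = £41.70. Member owes £41.70 (running OOP £1261.90).

£41.70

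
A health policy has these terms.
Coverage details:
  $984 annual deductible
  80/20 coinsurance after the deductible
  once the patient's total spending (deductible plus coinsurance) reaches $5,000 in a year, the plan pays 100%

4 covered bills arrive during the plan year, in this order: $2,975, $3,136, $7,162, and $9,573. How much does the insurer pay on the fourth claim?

$8,014.80

Claim 1 ($2,975): $984 finishes the deductible; $1,991 goes to coinsurance; 20% of $1,991 = $398.20. Cost to patient: $1,382.20. OOP to date $1,382.20. Insurer: $2,975 − $1,382.20 = $1,592.80.
Claim 2 ($3,136): 20% coinsurance on $3,136 = $627.20. Patient owes $627.20 (running OOP $2,009.40). Insurer: $3,136 − $627.20 = $2,508.80.
Claim 3 ($7,162): 20% coinsurance on $7,162 = $1,432.40. Patient owes $1,432.40 (running OOP $3,441.80). Plan pays $7,162 − $1,432.40 = $5,729.60.
Claim 4 ($9,573): 20% coinsurance on $9,573 = $1,914.60. Adding that to $3,441.80 gives $5,356.40, past the $5,000 cap; patient pays only $5,000 − $3,441.80 = $1,558.20. Insurer: $9,573 − $1,558.20 = $8,014.80.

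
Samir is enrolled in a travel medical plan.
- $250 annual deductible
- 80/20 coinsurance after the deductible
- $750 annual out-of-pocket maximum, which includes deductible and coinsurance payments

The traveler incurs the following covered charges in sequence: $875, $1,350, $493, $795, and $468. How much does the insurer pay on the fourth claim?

$788.60

Claim 1 ($875): $250 finishes the deductible; $625 goes to coinsurance; 20% of $625 = $125. Cost to traveler: $375. OOP to date $375. Insurer: $875 − $375 = $500.
Claim 2 ($1,350): 20% coinsurance on $1,350 = $270. Cost to traveler: $270. OOP to date $645. Plan pays $1,350 − $270 = $1,080.
Claim 3 ($493): 20% coinsurance on $493 = $98.60. Traveler pays $98.60; OOP now $743.60. Insurer: $493 − $98.60 = $394.40.
Claim 4 ($795): 20% coinsurance on $795 = $159. Adding that to $743.60 gives $902.60, past the $750 cap; traveler pays only $750 − $743.60 = $6.40. Plan pays $795 − $6.40 = $788.60.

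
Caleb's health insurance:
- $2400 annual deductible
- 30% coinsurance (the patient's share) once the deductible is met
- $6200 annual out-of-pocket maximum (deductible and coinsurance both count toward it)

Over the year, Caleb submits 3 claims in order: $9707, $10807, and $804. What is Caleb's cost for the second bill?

Bill 1, $9707: $2400 to deductible, leaving $7307; patient's 30% is $2192.10. Cost to patient: $4592.10. OOP to date $4592.10.
Bill 2, $10807: 30% coinsurance on $10807 = $3242.10. Adding that to $4592.10 gives $7834.20, past the $6200 cap; patient pays only $6200 − $4592.10 = $1607.90.

$1607.90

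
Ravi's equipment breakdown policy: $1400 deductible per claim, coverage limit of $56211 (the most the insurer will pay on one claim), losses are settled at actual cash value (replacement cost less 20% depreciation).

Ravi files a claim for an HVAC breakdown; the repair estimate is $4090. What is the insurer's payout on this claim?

Actual cash value after 20% depreciation: $4090 × 80% = $3272.
Subtract the deductible: $3272 − $1400 = $1872.
$1872 ≤ $56211, so the limit doesn't bind; insurer pays $1872.

$1872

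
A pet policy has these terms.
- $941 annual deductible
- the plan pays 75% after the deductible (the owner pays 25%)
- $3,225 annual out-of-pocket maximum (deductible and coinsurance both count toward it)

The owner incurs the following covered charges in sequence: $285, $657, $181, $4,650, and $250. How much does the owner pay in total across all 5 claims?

$2,211.50

#1 ($285): entire amount goes to the deductible. Cost to owner: $285. OOP to date $285.
#2 ($657): $656 to deductible, leaving $1; 25% of $1 = $0.25. Cost to owner: $656.25. OOP to date $941.25.
#3 ($181): 25% coinsurance on $181 = $45.25. Cost to owner: $45.25. OOP to date $986.50.
#4 ($4,650): deductible already satisfied, so owner's share is 25% × $4,650 = $1,162.50. Cost to owner: $1,162.50. OOP to date $2,149.
#5 ($250): deductible already satisfied, so owner's share is 25% × $250 = $62.50. Cost to owner: $62.50. OOP to date $2,211.50.
Total paid by the owner: $285 + $656.25 + $45.25 + $1,162.50 + $62.50 = $2,211.50.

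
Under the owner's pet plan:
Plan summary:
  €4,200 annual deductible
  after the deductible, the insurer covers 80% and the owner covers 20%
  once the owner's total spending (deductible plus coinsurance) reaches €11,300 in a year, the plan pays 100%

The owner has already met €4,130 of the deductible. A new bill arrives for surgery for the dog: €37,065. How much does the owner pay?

€7,170

€4,130 of the €4,200 deductible is already met, leaving €70.
That leaves €37,065 − €70 = €36,995 for coinsurance.
Coinsurance: €36,995 × 20% = €7,399.
Owner responsibility before any cap: €70 + €7,399 = €7,469.
That would bring total out-of-pocket to €11,599, past the €11,300 cap. The owner is capped at €11,300 − €4,130 = €7,170 on this claim.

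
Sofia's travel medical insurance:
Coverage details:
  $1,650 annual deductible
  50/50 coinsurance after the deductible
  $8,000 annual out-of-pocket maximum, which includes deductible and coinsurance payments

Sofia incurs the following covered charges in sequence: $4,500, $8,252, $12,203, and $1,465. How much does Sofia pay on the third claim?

Claim 1 — $4,500: $1,650 finishes the deductible; $2,850 goes to coinsurance; traveler's 50% is $1,425. Cost to traveler: $3,075. OOP to date $3,075.
Claim 2 — $8,252: deductible met; 50% of $8,252 = $4,126. Cost to traveler: $4,126. OOP to date $7,201.
Claim 3 — $12,203: deductible already satisfied, so traveler's share is 50% × $12,203 = $6,101.50. That would push OOP to $13,302.50, over the $8,000 cap, so traveler pays $8,000 − $7,201 = $799.

$799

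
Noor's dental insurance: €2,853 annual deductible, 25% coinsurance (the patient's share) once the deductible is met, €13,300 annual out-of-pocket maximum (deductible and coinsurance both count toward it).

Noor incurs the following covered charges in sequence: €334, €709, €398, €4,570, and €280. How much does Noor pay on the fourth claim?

Claim 1 (€334): all of it applies to the deductible. Patient pays €334; OOP now €334.
Claim 2 (€709): entire amount goes to the deductible. Patient owes €709 (running OOP €1,043).
Claim 3 (€398): entire amount goes to the deductible. Patient owes €398 (running OOP €1,441).
Claim 4 (€4,570): deductible takes €1,412, €3,158 remains; 25% of €3,158 = €789.50. Patient pays €2,201.50; OOP now €3,642.50.

€2,201.50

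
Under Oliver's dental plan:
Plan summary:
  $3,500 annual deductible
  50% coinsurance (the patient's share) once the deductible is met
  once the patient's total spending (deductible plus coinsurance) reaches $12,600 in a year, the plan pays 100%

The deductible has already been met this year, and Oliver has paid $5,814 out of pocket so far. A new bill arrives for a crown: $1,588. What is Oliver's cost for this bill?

$794

The deductible is already satisfied, so the full bill goes to coinsurance.
Coinsurance: $1,588 × 50% = $794.
Total out-of-pocket so far would be $5,814 + $794 = $6,608, below the $12,600 cap — no reduction.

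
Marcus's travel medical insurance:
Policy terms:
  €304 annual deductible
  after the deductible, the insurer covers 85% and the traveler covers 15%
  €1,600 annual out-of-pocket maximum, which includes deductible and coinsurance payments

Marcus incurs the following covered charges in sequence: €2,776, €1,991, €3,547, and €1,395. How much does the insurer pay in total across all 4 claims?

€8,109

Claim 1 — €2,776: €304 finishes the deductible; €2,472 goes to coinsurance; 15% of €2,472 = €370.80. Cost to traveler: €674.80. OOP to date €674.80. Plan pays €2,776 − €674.80 = €2,101.20.
Claim 2 — €1,991: 15% coinsurance on €1,991 = €298.65. Cost to traveler: €298.65. OOP to date €973.45. Plan pays €1,991 − €298.65 = €1,692.35.
Claim 3 — €3,547: deductible met; 15% of €3,547 = €532.05. Traveler owes €532.05 (running OOP €1,505.50). Insurer: €3,547 − €532.05 = €3,014.95.
Claim 4 — €1,395: deductible already satisfied, so traveler's share is 15% × €1,395 = €209.25. Adding that to €1,505.50 gives €1,714.75, past the €1,600 cap; traveler pays only €1,600 − €1,505.50 = €94.50. Plan pays €1,395 − €94.50 = €1,300.50.
Insurer total = bills − traveler's total = €9,709 − €1,600 = €8,109.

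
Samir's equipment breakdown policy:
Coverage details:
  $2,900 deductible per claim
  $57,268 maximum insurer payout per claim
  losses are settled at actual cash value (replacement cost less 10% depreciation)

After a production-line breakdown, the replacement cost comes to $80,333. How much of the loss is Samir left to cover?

$23,065

At 10% depreciation, ACV = $80,333 − $8,033.30 = $72,299.70.
Subtract the deductible: $72,299.70 − $2,900 = $69,399.70.
The $57,268 per-incident cap binds; insurer pays $57,268.
Out of pocket: $80,333 − $57,268 = $23,065.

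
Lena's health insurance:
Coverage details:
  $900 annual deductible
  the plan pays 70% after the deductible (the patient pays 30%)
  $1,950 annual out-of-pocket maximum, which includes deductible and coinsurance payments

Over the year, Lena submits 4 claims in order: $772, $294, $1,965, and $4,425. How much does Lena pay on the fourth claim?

Bill 1, $772: all of it applies to the deductible. Patient pays $772; OOP now $772.
Bill 2, $294: $128 to deductible, leaving $166; 30% of $166 = $49.80. Cost to patient: $177.80. OOP to date $949.80.
Bill 3, $1,965: 30% coinsurance on $1,965 = $589.50. Cost to patient: $589.50. OOP to date $1,539.30.
Bill 4, $4,425: 30% coinsurance on $4,425 = $1,327.50. Adding that to $1,539.30 gives $2,866.80, past the $1,950 cap; patient pays only $1,950 − $1,539.30 = $410.70.

$410.70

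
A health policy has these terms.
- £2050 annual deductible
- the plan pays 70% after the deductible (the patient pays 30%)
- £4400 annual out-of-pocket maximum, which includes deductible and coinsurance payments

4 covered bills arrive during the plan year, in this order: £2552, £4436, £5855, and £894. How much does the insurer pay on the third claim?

£4986.40

#1 (£2552): £2050 to deductible, leaving £502; 30% of £502 = £150.60. Cost to patient: £2200.60. OOP to date £2200.60. Plan pays £2552 − £2200.60 = £351.40.
#2 (£4436): deductible met; 30% of £4436 = £1330.80. Patient pays £1330.80; OOP now £3531.40. Insurer: £4436 − £1330.80 = £3105.20.
#3 (£5855): deductible already satisfied, so patient's share is 30% × £5855 = £1756.50. That would push OOP to £5287.90, over the £4400 cap, so patient pays £4400 − £3531.40 = £868.60. Plan pays £5855 − £868.60 = £4986.40.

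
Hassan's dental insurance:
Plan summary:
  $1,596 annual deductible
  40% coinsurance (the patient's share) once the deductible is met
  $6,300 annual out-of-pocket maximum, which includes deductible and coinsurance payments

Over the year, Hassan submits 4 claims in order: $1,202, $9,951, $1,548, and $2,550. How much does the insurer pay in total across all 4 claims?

$8,951

Claim 1 — $1,202: fully absorbed by the deductible. Patient pays $1,202; OOP now $1,202. Insurer: $1,202 − $1,202 = $0.
Claim 2 — $9,951: deductible takes $394, $9,557 remains; 40% of $9,557 = $3,822.80. Patient pays $4,216.80; OOP now $5,418.80. Plan pays $9,951 − $4,216.80 = $5,734.20.
Claim 3 — $1,548: 40% coinsurance on $1,548 = $619.20. Patient pays $619.20; OOP now $6,038. Plan pays $1,548 − $619.20 = $928.80.
Claim 4 — $2,550: deductible already satisfied, so patient's share is 40% × $2,550 = $1,020. That would push OOP to $7,058, over the $6,300 cap, so patient pays $6,300 − $6,038 = $262. Plan pays $2,550 − $262 = $2,288.
Insurer total: $0 + $5,734.20 + $928.80 + $2,288 = $8,951.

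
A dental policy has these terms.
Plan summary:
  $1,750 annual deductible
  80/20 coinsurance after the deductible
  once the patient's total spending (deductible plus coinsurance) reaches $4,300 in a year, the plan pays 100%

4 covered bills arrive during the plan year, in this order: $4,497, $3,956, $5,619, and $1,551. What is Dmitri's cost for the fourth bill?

#1 ($4,497): deductible takes $1,750, $2,747 remains; coinsurance $2,747 × 20% = $549.40. Patient owes $2,299.40 (running OOP $2,299.40).
#2 ($3,956): deductible met; 20% of $3,956 = $791.20. Patient owes $791.20 (running OOP $3,090.60).
#3 ($5,619): 20% coinsurance on $5,619 = $1,123.80. Patient pays $1,123.80; OOP now $4,214.40.
#4 ($1,551): 20% coinsurance on $1,551 = $310.20. That would push OOP to $4,524.60, over the $4,300 cap, so patient pays $4,300 − $4,214.40 = $85.60.

$85.60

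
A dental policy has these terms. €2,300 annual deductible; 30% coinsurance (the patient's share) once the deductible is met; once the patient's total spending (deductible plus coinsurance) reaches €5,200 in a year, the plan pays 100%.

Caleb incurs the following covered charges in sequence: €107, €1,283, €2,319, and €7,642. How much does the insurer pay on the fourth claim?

€5,349.40

Claim 1 (€107): entire amount goes to the deductible. Patient pays €107; OOP now €107. Plan pays €107 − €107 = €0.
Claim 2 (€1,283): all of it applies to the deductible. Patient pays €1,283; OOP now €1,390. Insurer: €1,283 − €1,283 = €0.
Claim 3 (€2,319): €910 finishes the deductible; €1,409 goes to coinsurance; 30% of €1,409 = €422.70. Patient owes €1,332.70 (running OOP €2,722.70). Insurer: €2,319 − €1,332.70 = €986.30.
Claim 4 (€7,642): 30% coinsurance on €7,642 = €2,292.60. Cost to patient: €2,292.60. OOP to date €5,015.30. Insurer: €7,642 − €2,292.60 = €5,349.40.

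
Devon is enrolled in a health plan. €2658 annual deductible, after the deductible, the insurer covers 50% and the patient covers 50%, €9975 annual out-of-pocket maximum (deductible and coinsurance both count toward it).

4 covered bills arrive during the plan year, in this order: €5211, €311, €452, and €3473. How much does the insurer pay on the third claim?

€226

Bill 1, €5211: €2658 to deductible, leaving €2553; patient's 50% is €1276.50. Patient pays €3934.50; OOP now €3934.50. Insurer: €5211 − €3934.50 = €1276.50.
Bill 2, €311: deductible already satisfied, so patient's share is 50% × €311 = €155.50. Patient pays €155.50; OOP now €4090. Insurer: €311 − €155.50 = €155.50.
Bill 3, €452: 50% coinsurance on €452 = €226. Patient owes €226 (running OOP €4316). Plan pays €452 − €226 = €226.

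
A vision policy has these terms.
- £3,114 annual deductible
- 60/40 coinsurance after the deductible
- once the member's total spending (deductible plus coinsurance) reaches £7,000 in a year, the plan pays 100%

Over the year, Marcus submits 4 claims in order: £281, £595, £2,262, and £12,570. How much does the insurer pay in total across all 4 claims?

£8,708

Claim 1 (£281): fully absorbed by the deductible. Member pays £281; OOP now £281. Plan pays £281 − £281 = £0.
Claim 2 (£595): all of it applies to the deductible. Member owes £595 (running OOP £876). Plan pays £595 − £595 = £0.
Claim 3 (£2,262): £2,238 to deductible, leaving £24; coinsurance £24 × 40% = £9.60. Cost to member: £2,247.60. OOP to date £3,123.60. Insurer: £2,262 − £2,247.60 = £14.40.
Claim 4 (£12,570): deductible already satisfied, so member's share is 40% × £12,570 = £5,028. That would push OOP to £8,151.60, over the £7,000 cap, so member pays £7,000 − £3,123.60 = £3,876.40. Insurer: £12,570 − £3,876.40 = £8,693.60.
Insurer total = bills − member's total = £15,708 − £7,000 = £8,708.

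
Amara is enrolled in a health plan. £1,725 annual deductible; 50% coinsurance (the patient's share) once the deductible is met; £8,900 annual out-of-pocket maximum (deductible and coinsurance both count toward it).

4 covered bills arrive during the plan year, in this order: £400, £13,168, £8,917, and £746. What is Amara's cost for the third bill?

Bill 1, £400: entire amount goes to the deductible. Patient pays £400; OOP now £400.
Bill 2, £13,168: £1,325 to deductible, leaving £11,843; coinsurance £11,843 × 50% = £5,921.50. Patient owes £7,246.50 (running OOP £7,646.50).
Bill 3, £8,917: deductible already satisfied, so patient's share is 50% × £8,917 = £4,458.50. That would push OOP to £12,105, over the £8,900 cap, so patient pays £8,900 − £7,646.50 = £1,253.50.

£1,253.50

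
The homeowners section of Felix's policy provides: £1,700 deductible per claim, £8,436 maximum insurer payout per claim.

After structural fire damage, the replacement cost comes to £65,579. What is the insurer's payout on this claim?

After the deductible, £65,579 − £1,700 = £63,879 remains.
The £8,436 per-incident cap binds; insurer pays £8,436.

£8,436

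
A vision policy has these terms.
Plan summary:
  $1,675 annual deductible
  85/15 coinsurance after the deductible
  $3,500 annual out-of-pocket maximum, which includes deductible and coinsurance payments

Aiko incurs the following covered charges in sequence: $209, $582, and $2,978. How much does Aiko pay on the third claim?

Bill 1, $209: all of it applies to the deductible. Member owes $209 (running OOP $209).
Bill 2, $582: all of it applies to the deductible. Member owes $582 (running OOP $791).
Bill 3, $2,978: $884 finishes the deductible; $2,094 goes to coinsurance; 15% of $2,094 = $314.10. Cost to member: $1,198.10. OOP to date $1,989.10.

$1,198.10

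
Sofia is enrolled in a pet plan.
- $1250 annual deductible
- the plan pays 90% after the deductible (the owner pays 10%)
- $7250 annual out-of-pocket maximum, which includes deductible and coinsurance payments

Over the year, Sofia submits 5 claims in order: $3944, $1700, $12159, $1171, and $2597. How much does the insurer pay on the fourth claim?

$1053.90

#1 ($3944): deductible takes $1250, $2694 remains; owner's 10% is $269.40. Owner owes $1519.40 (running OOP $1519.40). Plan pays $3944 − $1519.40 = $2424.60.
#2 ($1700): deductible met; 10% of $1700 = $170. Owner pays $170; OOP now $1689.40. Insurer: $1700 − $170 = $1530.
#3 ($12159): deductible already satisfied, so owner's share is 10% × $12159 = $1215.90. Owner owes $1215.90 (running OOP $2905.30). Plan pays $12159 − $1215.90 = $10943.10.
#4 ($1171): deductible already satisfied, so owner's share is 10% × $1171 = $117.10. Owner owes $117.10 (running OOP $3022.40). Plan pays $1171 − $117.10 = $1053.90.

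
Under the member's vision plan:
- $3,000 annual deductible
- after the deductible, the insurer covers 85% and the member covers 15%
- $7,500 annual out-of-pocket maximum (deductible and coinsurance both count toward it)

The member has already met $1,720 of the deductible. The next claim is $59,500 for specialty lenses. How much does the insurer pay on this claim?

Deductible still to meet: $3,000 − $1,720 = $1,280.
That leaves $59,500 − $1,280 = $58,220 for coinsurance.
Member's 15% share of $58,220 is $8,733.
That puts the member's cost at $1,280 + $8,733 = $10,013 before any cap.
Adding $10,013 to the $1,720 already spent would give $11,733, which exceeds the $7,500 cap; the member pays just $7,500 − $1,720 = $5,780.
Insurer pays the balance: $59,500 − $5,780 = $53,720.

$53,720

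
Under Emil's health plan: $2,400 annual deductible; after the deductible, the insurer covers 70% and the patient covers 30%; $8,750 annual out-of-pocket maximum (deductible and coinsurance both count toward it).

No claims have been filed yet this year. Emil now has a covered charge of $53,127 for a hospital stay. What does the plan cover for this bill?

Deductible not yet touched, so the first $2,400 of the bill goes to the deductible.
That leaves $53,127 − $2,400 = $50,727 for coinsurance.
30% of $50,727 = $15,218.10 falls to the patient.
That puts the patient's cost at $2,400 + $15,218.10 = $17,618.10 before any cap.
Adding $17,618.10 to the $0 already spent would give $17,618.10, which exceeds the $8,750 cap; the patient pays just $8,750 − $0 = $8,750.
Insurer pays the balance: $53,127 − $8,750 = $44,377.

$44,377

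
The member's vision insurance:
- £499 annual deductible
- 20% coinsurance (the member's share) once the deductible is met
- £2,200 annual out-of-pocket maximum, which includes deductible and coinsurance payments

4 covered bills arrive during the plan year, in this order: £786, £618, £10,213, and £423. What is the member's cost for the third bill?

Claim 1 (£786): deductible takes £499, £287 remains; 20% of £287 = £57.40. Member owes £556.40 (running OOP £556.40).
Claim 2 (£618): deductible already satisfied, so member's share is 20% × £618 = £123.60. Cost to member: £123.60. OOP to date £680.
Claim 3 (£10,213): deductible met; 20% of £10,213 = £2,042.60. That would push OOP to £2,722.60, over the £2,200 cap, so member pays £2,200 − £680 = £1,520.

£1,520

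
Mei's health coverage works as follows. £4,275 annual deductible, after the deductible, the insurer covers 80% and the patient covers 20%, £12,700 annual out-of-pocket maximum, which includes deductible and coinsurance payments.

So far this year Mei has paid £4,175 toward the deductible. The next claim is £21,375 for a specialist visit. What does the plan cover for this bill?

Remaining deductible: £4,275 − £4,175 = £100.
The remaining £21,275 (= £21,375 − £100) moves to coinsurance.
Coinsurance: £21,275 × 20% = £4,255.
That puts the patient's cost at £100 + £4,255 = £4,355 before any cap.
Year-to-date out-of-pocket becomes £4,175 + £4,355 = £8,530, still under the £12,700 maximum, so no cap applies.
The insurer covers the remainder: £21,375 − £4,355 = £17,020.

£17,020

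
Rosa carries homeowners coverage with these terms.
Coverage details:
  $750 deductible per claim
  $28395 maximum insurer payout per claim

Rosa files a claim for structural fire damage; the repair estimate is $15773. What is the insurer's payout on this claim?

Subtract the deductible: $15773 − $750 = $15023.
That's under the $28395 cap, so the insurer reimburses the full $15023.

$15023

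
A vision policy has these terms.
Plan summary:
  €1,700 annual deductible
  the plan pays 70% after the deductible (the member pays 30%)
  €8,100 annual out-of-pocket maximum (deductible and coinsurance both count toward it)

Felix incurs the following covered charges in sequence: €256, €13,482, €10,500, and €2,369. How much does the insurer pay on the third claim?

€7,711.40

#1 (€256): all of it applies to the deductible. Cost to member: €256. OOP to date €256. Insurer: €256 − €256 = €0.
#2 (€13,482): €1,444 to deductible, leaving €12,038; 30% of €12,038 = €3,611.40. Member owes €5,055.40 (running OOP €5,311.40). Insurer: €13,482 − €5,055.40 = €8,426.60.
#3 (€10,500): 30% coinsurance on €10,500 = €3,150. Adding that to €5,311.40 gives €8,461.40, past the €8,100 cap; member pays only €8,100 − €5,311.40 = €2,788.60. Insurer: €10,500 − €2,788.60 = €7,711.40.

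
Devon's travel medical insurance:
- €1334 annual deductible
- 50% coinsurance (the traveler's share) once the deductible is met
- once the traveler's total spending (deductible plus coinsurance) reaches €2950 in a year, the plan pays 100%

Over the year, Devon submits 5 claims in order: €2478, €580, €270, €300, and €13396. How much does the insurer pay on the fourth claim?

€150

Bill 1, €2478: €1334 to deductible, leaving €1144; 50% of €1144 = €572. Traveler pays €1906; OOP now €1906. Plan pays €2478 − €1906 = €572.
Bill 2, €580: deductible met; 50% of €580 = €290. Traveler owes €290 (running OOP €2196). Insurer: €580 − €290 = €290.
Bill 3, €270: 50% coinsurance on €270 = €135. Traveler pays €135; OOP now €2331. Insurer: €270 − €135 = €135.
Bill 4, €300: deductible already satisfied, so traveler's share is 50% × €300 = €150. Traveler owes €150 (running OOP €2481). Plan pays €300 − €150 = €150.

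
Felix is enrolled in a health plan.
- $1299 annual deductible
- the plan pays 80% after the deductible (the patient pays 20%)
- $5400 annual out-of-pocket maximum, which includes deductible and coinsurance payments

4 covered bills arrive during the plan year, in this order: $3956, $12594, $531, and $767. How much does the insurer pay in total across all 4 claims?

Claim 1 ($3956): deductible takes $1299, $2657 remains; patient's 20% is $531.40. Patient owes $1830.40 (running OOP $1830.40). Insurer: $3956 − $1830.40 = $2125.60.
Claim 2 ($12594): deductible met; 20% of $12594 = $2518.80. Cost to patient: $2518.80. OOP to date $4349.20. Plan pays $12594 − $2518.80 = $10075.20.
Claim 3 ($531): 20% coinsurance on $531 = $106.20. Patient owes $106.20 (running OOP $4455.40). Insurer: $531 − $106.20 = $424.80.
Claim 4 ($767): deductible already satisfied, so patient's share is 20% × $767 = $153.40. Cost to patient: $153.40. OOP to date $4608.80. Plan pays $767 − $153.40 = $613.60.
Insurer total: $2125.60 + $10075.20 + $424.80 + $613.60 = $13239.20.

$13239.20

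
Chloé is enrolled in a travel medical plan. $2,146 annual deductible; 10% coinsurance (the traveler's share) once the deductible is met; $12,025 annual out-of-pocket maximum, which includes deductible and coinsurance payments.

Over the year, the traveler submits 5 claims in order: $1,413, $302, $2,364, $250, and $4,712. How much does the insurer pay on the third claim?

$1,739.70

#1 ($1,413): entire amount goes to the deductible. Cost to traveler: $1,413. OOP to date $1,413. Insurer: $1,413 − $1,413 = $0.
#2 ($302): entire amount goes to the deductible. Traveler owes $302 (running OOP $1,715). Insurer: $302 − $302 = $0.
#3 ($2,364): $431 to deductible, leaving $1,933; traveler's 10% is $193.30. Traveler owes $624.30 (running OOP $2,339.30). Insurer: $2,364 − $624.30 = $1,739.70.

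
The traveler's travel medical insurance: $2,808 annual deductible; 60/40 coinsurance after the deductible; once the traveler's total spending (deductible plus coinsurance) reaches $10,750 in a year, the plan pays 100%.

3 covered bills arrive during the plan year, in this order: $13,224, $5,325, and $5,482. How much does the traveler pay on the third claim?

$1,645.60

Claim 1 — $13,224: $2,808 to deductible, leaving $10,416; traveler's 40% is $4,166.40. Traveler owes $6,974.40 (running OOP $6,974.40).
Claim 2 — $5,325: deductible met; 40% of $5,325 = $2,130. Traveler pays $2,130; OOP now $9,104.40.
Claim 3 — $5,482: deductible already satisfied, so traveler's share is 40% × $5,482 = $2,192.80. Adding that to $9,104.40 gives $11,297.20, past the $10,750 cap; traveler pays only $10,750 − $9,104.40 = $1,645.60.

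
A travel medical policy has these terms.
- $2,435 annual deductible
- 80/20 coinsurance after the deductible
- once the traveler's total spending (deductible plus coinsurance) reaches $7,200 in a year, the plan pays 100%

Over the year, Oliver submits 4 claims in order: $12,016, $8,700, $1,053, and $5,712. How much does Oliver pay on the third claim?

Bill 1, $12,016: $2,435 finishes the deductible; $9,581 goes to coinsurance; coinsurance $9,581 × 20% = $1,916.20. Traveler owes $4,351.20 (running OOP $4,351.20).
Bill 2, $8,700: deductible met; 20% of $8,700 = $1,740. Traveler owes $1,740 (running OOP $6,091.20).
Bill 3, $1,053: deductible already satisfied, so traveler's share is 20% × $1,053 = $210.60. Traveler pays $210.60; OOP now $6,301.80.

$210.60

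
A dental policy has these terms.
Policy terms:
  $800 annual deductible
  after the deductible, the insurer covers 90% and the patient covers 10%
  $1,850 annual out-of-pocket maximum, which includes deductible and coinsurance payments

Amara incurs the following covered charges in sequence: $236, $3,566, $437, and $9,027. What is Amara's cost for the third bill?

$43.70

Claim 1 ($236): all of it applies to the deductible. Patient owes $236 (running OOP $236).
Claim 2 ($3,566): $564 finishes the deductible; $3,002 goes to coinsurance; 10% of $3,002 = $300.20. Patient owes $864.20 (running OOP $1,100.20).
Claim 3 ($437): deductible already satisfied, so patient's share is 10% × $437 = $43.70. Patient owes $43.70 (running OOP $1,143.90).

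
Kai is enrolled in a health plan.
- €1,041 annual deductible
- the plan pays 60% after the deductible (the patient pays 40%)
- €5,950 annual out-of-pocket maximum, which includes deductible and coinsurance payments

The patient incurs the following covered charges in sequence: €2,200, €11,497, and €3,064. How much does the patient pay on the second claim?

€4,445.40

Claim 1 — €2,200: €1,041 to deductible, leaving €1,159; 40% of €1,159 = €463.60. Cost to patient: €1,504.60. OOP to date €1,504.60.
Claim 2 — €11,497: deductible met; 40% of €11,497 = €4,598.80. Adding that to €1,504.60 gives €6,103.40, past the €5,950 cap; patient pays only €5,950 − €1,504.60 = €4,445.40.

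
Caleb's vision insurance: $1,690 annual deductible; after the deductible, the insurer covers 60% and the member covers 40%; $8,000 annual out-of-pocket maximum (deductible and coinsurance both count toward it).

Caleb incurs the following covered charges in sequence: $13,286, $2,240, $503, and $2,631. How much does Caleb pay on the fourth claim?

#1 ($13,286): $1,690 to deductible, leaving $11,596; 40% of $11,596 = $4,638.40. Member pays $6,328.40; OOP now $6,328.40.
#2 ($2,240): deductible already satisfied, so member's share is 40% × $2,240 = $896. Cost to member: $896. OOP to date $7,224.40.
#3 ($503): deductible met; 40% of $503 = $201.20. Member pays $201.20; OOP now $7,425.60.
#4 ($2,631): 40% coinsurance on $2,631 = $1,052.40. OOP would hit $8,478 > $8,000, so the cap limits the member to $8,000 − $7,425.60 = $574.40.

$574.40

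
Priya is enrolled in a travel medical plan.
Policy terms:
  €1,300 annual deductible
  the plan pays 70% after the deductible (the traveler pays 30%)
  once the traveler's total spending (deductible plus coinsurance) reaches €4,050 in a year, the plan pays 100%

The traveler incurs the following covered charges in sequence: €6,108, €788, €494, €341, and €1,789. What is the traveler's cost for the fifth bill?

€536.70

#1 (€6,108): deductible takes €1,300, €4,808 remains; 30% of €4,808 = €1,442.40. Traveler pays €2,742.40; OOP now €2,742.40.
#2 (€788): 30% coinsurance on €788 = €236.40. Traveler owes €236.40 (running OOP €2,978.80).
#3 (€494): 30% coinsurance on €494 = €148.20. Traveler pays €148.20; OOP now €3,127.
#4 (€341): deductible met; 30% of €341 = €102.30. Cost to traveler: €102.30. OOP to date €3,229.30.
#5 (€1,789): 30% coinsurance on €1,789 = €536.70. Traveler owes €536.70 (running OOP €3,766).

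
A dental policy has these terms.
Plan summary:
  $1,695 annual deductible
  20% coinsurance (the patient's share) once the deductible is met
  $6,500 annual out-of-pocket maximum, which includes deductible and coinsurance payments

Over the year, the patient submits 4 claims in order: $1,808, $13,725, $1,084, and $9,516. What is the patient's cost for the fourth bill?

$1,820.60

Bill 1, $1,808: deductible takes $1,695, $113 remains; 20% of $113 = $22.60. Patient owes $1,717.60 (running OOP $1,717.60).
Bill 2, $13,725: deductible already satisfied, so patient's share is 20% × $13,725 = $2,745. Patient owes $2,745 (running OOP $4,462.60).
Bill 3, $1,084: 20% coinsurance on $1,084 = $216.80. Patient owes $216.80 (running OOP $4,679.40).
Bill 4, $9,516: 20% coinsurance on $9,516 = $1,903.20. OOP would hit $6,582.60 > $6,500, so the cap limits the patient to $6,500 − $4,679.40 = $1,820.60.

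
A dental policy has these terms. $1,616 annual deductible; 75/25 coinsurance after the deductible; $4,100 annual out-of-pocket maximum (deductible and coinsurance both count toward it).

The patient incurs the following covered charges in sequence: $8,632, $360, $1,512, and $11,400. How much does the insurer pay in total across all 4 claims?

$17,804

Claim 1 — $8,632: $1,616 to deductible, leaving $7,016; patient's 25% is $1,754. Cost to patient: $3,370. OOP to date $3,370. Insurer: $8,632 − $3,370 = $5,262.
Claim 2 — $360: deductible met; 25% of $360 = $90. Cost to patient: $90. OOP to date $3,460. Plan pays $360 − $90 = $270.
Claim 3 — $1,512: deductible already satisfied, so patient's share is 25% × $1,512 = $378. Patient owes $378 (running OOP $3,838). Plan pays $1,512 − $378 = $1,134.
Claim 4 — $11,400: 25% coinsurance on $11,400 = $2,850. Adding that to $3,838 gives $6,688, past the $4,100 cap; patient pays only $4,100 − $3,838 = $262. Plan pays $11,400 − $262 = $11,138.
Insurer total: $5,262 + $270 + $1,134 + $11,138 = $17,804.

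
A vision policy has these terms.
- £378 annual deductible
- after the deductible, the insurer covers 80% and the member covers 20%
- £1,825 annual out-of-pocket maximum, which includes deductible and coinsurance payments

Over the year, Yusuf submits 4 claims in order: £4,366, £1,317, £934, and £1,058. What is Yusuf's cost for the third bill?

£186.80

Claim 1 — £4,366: £378 finishes the deductible; £3,988 goes to coinsurance; member's 20% is £797.60. Member pays £1,175.60; OOP now £1,175.60.
Claim 2 — £1,317: deductible already satisfied, so member's share is 20% × £1,317 = £263.40. Member owes £263.40 (running OOP £1,439).
Claim 3 — £934: deductible met; 20% of £934 = £186.80. Member owes £186.80 (running OOP £1,625.80).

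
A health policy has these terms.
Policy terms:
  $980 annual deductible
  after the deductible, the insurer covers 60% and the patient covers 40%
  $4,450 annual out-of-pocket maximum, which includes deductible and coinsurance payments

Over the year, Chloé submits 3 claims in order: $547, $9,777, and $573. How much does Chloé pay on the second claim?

$3,903

Claim 1 — $547: all of it applies to the deductible. Patient pays $547; OOP now $547.
Claim 2 — $9,777: $433 finishes the deductible; $9,344 goes to coinsurance; coinsurance $9,344 × 40% = $3,737.60. Together that's $433 + $3,737.60 = $4,170.60. OOP would hit $4,717.60 > $4,450, so the cap limits the patient to $4,450 − $547 = $3,903.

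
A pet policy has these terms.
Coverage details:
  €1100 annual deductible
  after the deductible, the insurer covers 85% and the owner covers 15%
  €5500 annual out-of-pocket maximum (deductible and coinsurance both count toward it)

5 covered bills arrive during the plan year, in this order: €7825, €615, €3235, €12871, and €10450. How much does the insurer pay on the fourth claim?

€10940.35

Claim 1 (€7825): €1100 to deductible, leaving €6725; 15% of €6725 = €1008.75. Owner owes €2108.75 (running OOP €2108.75). Insurer: €7825 − €2108.75 = €5716.25.
Claim 2 (€615): deductible met; 15% of €615 = €92.25. Cost to owner: €92.25. OOP to date €2201. Plan pays €615 − €92.25 = €522.75.
Claim 3 (€3235): 15% coinsurance on €3235 = €485.25. Cost to owner: €485.25. OOP to date €2686.25. Insurer: €3235 − €485.25 = €2749.75.
Claim 4 (€12871): 15% coinsurance on €12871 = €1930.65. Owner owes €1930.65 (running OOP €4616.90). Insurer: €12871 − €1930.65 = €10940.35.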